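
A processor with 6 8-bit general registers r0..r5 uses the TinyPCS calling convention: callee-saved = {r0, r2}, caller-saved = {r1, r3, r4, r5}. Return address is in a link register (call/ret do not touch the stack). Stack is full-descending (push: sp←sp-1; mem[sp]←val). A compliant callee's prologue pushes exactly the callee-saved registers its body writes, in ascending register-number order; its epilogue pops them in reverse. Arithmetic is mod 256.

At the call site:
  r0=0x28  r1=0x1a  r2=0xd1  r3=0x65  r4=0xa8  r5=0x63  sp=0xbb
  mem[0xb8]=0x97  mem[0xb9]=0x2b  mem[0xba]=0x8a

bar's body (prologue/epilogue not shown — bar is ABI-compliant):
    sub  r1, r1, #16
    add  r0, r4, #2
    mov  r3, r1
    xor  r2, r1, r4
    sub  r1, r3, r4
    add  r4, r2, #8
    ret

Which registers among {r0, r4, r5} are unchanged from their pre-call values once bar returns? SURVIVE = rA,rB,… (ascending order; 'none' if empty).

prologue: push r0 -> mem[0xba]=0x28, sp=0xba
prologue: push r2 -> mem[0xb9]=0xd1, sp=0xb9
body[0] sub  r1, r1, #16 -> r1=0x0a
body[1] add  r0, r4, #2 -> r0=0xaa
body[2] mov  r3, r1 -> r3=0x0a
body[3] xor  r2, r1, r4 -> r2=0xa2
body[4] sub  r1, r3, r4 -> r1=0x62
body[5] add  r4, r2, #8 -> r4=0xaa
epilogue: pop r2=0xd1, sp=0xba
epilogue: pop r0=0x28, sp=0xbb
r0: callee-saved, written=True
r4: caller-saved, written=True
r5: caller-saved, written=False

SURVIVE = r0,r5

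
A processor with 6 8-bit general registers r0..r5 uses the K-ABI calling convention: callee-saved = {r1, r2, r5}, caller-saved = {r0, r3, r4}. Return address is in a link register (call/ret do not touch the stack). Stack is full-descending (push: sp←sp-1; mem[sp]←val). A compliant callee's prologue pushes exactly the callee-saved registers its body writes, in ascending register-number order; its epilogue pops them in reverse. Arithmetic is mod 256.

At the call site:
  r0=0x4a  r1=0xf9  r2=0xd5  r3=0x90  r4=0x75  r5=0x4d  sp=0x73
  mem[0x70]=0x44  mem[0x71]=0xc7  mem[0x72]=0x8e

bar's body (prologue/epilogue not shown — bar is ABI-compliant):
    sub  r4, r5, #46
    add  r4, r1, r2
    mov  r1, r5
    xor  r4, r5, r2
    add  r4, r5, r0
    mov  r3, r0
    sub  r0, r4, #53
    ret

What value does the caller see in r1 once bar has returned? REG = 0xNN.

REG = 0xf9

prologue: push r1 → mem[0x72]=0xf9, sp=0x72
body[0] sub  r4, r5, #46 → r4=0x1f
body[1] add  r4, r1, r2 → r4=0xce
body[2] mov  r1, r5 → r1=0x4d
body[3] xor  r4, r5, r2 → r4=0x98
body[4] add  r4, r5, r0 → r4=0x97
body[5] mov  r3, r0 → r3=0x4a
body[6] sub  r0, r4, #53 → r0=0x62
epilogue: pop r1=0xf9, sp=0x73
r1 is callee-saved → restored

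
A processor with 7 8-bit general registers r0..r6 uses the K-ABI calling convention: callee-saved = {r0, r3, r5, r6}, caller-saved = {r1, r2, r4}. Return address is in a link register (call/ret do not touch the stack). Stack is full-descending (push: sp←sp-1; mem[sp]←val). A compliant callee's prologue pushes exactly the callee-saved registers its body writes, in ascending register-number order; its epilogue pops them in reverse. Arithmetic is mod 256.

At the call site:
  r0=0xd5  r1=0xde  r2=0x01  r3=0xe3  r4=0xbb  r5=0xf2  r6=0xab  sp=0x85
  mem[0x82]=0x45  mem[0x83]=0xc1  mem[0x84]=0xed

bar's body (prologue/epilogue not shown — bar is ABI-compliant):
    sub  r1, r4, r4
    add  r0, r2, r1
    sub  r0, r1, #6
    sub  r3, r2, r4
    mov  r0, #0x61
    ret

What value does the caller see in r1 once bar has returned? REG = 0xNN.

prologue: push r0 -> mem[0x84]=0xd5, sp=0x84
prologue: push r3 -> mem[0x83]=0xe3, sp=0x83
body[0] sub  r1, r4, r4 -> r1=0x00
body[1] add  r0, r2, r1 -> r0=0x01
body[2] sub  r0, r1, #6 -> r0=0xfa
body[3] sub  r3, r2, r4 -> r3=0x46
body[4] mov  r0, #0x61 -> r0=0x61
epilogue: pop r3=0xe3, sp=0x84
epilogue: pop r0=0xd5, sp=0x85
r1 is caller-saved -> body value

REG = 0x00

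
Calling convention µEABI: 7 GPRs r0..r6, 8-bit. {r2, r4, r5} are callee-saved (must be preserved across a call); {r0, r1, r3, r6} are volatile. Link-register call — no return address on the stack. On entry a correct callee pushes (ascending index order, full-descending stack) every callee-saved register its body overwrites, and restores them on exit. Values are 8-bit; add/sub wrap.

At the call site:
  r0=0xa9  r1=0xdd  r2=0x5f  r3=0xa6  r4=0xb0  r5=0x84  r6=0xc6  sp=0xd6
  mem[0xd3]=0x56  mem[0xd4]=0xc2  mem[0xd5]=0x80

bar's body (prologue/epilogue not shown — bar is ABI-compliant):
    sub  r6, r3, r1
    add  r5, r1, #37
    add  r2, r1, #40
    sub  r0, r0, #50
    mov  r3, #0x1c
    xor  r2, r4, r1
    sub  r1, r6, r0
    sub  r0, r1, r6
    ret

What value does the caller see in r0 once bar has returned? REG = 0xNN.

prologue: push r2 -> mem[0xd5]=0x5f, sp=0xd5
prologue: push r5 -> mem[0xd4]=0x84, sp=0xd4
body[0] sub  r6, r3, r1 -> r6=0xc9
body[1] add  r5, r1, #37 -> r5=0x02
body[2] add  r2, r1, #40 -> r2=0x05
body[3] sub  r0, r0, #50 -> r0=0x77
body[4] mov  r3, #0x1c -> r3=0x1c
body[5] xor  r2, r4, r1 -> r2=0x6d
body[6] sub  r1, r6, r0 -> r1=0x52
body[7] sub  r0, r1, r6 -> r0=0x89
epilogue: pop r5=0x84, sp=0xd5
epilogue: pop r2=0x5f, sp=0xd6
r0 is caller-saved -> body value

REG = 0x89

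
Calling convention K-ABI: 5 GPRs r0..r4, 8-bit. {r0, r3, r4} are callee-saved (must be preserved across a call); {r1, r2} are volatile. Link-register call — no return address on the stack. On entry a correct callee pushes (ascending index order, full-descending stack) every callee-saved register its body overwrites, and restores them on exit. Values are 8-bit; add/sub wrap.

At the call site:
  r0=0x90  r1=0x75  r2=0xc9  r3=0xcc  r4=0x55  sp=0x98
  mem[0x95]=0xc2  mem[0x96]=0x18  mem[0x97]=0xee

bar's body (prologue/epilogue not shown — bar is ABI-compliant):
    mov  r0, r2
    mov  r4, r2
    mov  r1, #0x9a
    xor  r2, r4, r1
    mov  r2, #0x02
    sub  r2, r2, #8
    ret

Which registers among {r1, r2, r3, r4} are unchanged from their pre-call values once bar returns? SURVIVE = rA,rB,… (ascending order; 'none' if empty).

prologue: push r0 -> mem[0x97]=0x90, sp=0x97
prologue: push r4 -> mem[0x96]=0x55, sp=0x96
body[0] mov  r0, r2 -> r0=0xc9
body[1] mov  r4, r2 -> r4=0xc9
body[2] mov  r1, #0x9a -> r1=0x9a
body[3] xor  r2, r4, r1 -> r2=0x53
body[4] mov  r2, #0x02 -> r2=0x02
body[5] sub  r2, r2, #8 -> r2=0xfa
epilogue: pop r4=0x55, sp=0x97
epilogue: pop r0=0x90, sp=0x98
r1: caller-saved, written=True
r2: caller-saved, written=True
r3: callee-saved, written=False
r4: callee-saved, written=True

SURVIVE = r3,r4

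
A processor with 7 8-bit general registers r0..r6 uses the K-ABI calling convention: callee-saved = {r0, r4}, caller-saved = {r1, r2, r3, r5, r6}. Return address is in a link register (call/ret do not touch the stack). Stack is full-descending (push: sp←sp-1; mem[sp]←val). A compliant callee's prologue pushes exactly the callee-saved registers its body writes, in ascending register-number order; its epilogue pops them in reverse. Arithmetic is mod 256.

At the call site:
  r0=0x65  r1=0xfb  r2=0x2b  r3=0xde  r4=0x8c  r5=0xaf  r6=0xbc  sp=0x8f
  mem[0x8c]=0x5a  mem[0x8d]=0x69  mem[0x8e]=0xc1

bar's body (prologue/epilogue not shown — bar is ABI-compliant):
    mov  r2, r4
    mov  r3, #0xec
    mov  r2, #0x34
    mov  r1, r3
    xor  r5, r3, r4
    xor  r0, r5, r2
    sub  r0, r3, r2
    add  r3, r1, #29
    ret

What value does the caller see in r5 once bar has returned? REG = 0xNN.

prologue: push r0 -> mem[0x8e]=0x65, sp=0x8e
body[0] mov  r2, r4 -> r2=0x8c
body[1] mov  r3, #0xec -> r3=0xec
body[2] mov  r2, #0x34 -> r2=0x34
body[3] mov  r1, r3 -> r1=0xec
body[4] xor  r5, r3, r4 -> r5=0x60
body[5] xor  r0, r5, r2 -> r0=0x54
body[6] sub  r0, r3, r2 -> r0=0xb8
body[7] add  r3, r1, #29 -> r3=0x09
epilogue: pop r0=0x65, sp=0x8f
r5 is caller-saved -> body value

REG = 0x60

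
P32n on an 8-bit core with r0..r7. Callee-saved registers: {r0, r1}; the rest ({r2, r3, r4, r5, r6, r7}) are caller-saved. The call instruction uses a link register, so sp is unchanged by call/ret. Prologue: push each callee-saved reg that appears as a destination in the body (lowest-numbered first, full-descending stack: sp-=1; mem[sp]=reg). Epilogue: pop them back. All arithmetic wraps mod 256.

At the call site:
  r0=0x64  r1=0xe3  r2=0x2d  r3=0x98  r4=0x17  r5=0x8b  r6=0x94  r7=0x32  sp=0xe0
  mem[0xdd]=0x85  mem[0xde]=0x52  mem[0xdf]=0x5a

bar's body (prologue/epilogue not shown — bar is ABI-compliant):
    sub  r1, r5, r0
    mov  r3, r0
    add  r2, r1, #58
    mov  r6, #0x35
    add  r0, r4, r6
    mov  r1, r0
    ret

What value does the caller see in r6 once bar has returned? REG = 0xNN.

REG = 0x35

prologue: push r0 → mem[0xdf]=0x64, sp=0xdf
prologue: push r1 → mem[0xde]=0xe3, sp=0xde
body[0] sub  r1, r5, r0 → r1=0x27
body[1] mov  r3, r0 → r3=0x64
body[2] add  r2, r1, #58 → r2=0x61
body[3] mov  r6, #0x35 → r6=0x35
body[4] add  r0, r4, r6 → r0=0x4c
body[5] mov  r1, r0 → r1=0x4c
epilogue: pop r1=0xe3, sp=0xdf
epilogue: pop r0=0x64, sp=0xe0
r6 is caller-saved → body value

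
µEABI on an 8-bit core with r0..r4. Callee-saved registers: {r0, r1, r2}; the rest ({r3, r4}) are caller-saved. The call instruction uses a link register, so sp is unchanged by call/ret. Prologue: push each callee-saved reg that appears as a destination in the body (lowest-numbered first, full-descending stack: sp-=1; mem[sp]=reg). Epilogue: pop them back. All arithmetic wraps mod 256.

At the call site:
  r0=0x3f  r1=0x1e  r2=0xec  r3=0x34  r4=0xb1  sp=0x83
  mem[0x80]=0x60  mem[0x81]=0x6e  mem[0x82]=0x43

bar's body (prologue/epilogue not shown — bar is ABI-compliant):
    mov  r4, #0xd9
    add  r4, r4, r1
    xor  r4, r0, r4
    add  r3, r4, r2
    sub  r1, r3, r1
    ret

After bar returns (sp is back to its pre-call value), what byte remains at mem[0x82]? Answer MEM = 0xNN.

prologue: push r1 -> mem[0x82]=0x1e, sp=0x82
body[0] mov  r4, #0xd9 -> r4=0xd9
body[1] add  r4, r4, r1 -> r4=0xf7
body[2] xor  r4, r0, r4 -> r4=0xc8
body[3] add  r3, r4, r2 -> r3=0xb4
body[4] sub  r1, r3, r1 -> r1=0x96
epilogue: pop r1=0x1e, sp=0x83
prologue pushed ['r1'] at ['0x82']

MEM = 0x1e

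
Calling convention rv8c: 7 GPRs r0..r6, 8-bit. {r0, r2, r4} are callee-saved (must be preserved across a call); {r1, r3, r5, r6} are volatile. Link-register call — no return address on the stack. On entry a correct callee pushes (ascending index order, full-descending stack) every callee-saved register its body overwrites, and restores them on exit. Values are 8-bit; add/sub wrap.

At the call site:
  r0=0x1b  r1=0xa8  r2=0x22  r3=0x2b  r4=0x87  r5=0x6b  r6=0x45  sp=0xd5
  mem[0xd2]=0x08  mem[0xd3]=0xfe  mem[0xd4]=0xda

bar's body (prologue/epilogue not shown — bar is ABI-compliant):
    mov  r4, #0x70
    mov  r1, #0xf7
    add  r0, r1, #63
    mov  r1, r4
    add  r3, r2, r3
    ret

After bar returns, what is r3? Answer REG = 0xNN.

REG = 0x4d

prologue: push r0 -> mem[0xd4]=0x1b, sp=0xd4
prologue: push r4 -> mem[0xd3]=0x87, sp=0xd3
body[0] mov  r4, #0x70 -> r4=0x70
body[1] mov  r1, #0xf7 -> r1=0xf7
body[2] add  r0, r1, #63 -> r0=0x36
body[3] mov  r1, r4 -> r1=0x70
body[4] add  r3, r2, r3 -> r3=0x4d
epilogue: pop r4=0x87, sp=0xd4
epilogue: pop r0=0x1b, sp=0xd5
r3 is caller-saved -> body value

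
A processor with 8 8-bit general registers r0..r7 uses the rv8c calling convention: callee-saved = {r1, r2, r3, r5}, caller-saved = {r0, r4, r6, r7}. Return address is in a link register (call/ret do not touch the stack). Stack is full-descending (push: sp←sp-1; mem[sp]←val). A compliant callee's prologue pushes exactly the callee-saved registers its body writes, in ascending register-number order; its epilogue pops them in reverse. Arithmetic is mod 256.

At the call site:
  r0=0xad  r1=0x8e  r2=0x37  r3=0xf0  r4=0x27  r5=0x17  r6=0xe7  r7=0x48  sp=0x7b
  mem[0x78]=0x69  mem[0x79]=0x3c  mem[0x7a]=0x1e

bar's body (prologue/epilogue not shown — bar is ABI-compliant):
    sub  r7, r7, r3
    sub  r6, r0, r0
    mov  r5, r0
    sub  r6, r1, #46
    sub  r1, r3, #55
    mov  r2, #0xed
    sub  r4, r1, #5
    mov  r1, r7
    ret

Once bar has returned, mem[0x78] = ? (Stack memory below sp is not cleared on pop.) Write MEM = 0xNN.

prologue: push r1 → mem[0x7a]=0x8e, sp=0x7a
prologue: push r2 → mem[0x79]=0x37, sp=0x79
prologue: push r5 → mem[0x78]=0x17, sp=0x78
body[0] sub  r7, r7, r3 → r7=0x58
body[1] sub  r6, r0, r0 → r6=0x00
body[2] mov  r5, r0 → r5=0xad
body[3] sub  r6, r1, #46 → r6=0x60
body[4] sub  r1, r3, #55 → r1=0xb9
body[5] mov  r2, #0xed → r2=0xed
body[6] sub  r4, r1, #5 → r4=0xb4
body[7] mov  r1, r7 → r1=0x58
epilogue: pop r5=0x17, sp=0x79
epilogue: pop r2=0x37, sp=0x7a
epilogue: pop r1=0x8e, sp=0x7b
prologue pushed ['r1', 'r2', 'r5'] at ['0x7a', '0x79', '0x78']

MEM = 0x17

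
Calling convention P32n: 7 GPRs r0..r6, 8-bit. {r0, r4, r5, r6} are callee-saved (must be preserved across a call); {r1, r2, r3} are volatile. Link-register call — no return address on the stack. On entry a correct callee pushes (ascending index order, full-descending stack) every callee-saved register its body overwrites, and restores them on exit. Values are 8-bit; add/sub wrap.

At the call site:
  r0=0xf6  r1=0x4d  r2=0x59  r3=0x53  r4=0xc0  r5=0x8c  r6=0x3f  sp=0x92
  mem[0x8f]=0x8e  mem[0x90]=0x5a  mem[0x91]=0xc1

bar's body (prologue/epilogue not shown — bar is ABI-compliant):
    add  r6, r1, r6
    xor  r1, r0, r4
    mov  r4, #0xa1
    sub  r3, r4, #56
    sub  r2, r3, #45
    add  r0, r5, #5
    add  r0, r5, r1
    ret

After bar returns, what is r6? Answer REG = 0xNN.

prologue: push r0 → mem[0x91]=0xf6, sp=0x91
prologue: push r4 → mem[0x90]=0xc0, sp=0x90
prologue: push r6 → mem[0x8f]=0x3f, sp=0x8f
body[0] add  r6, r1, r6 → r6=0x8c
body[1] xor  r1, r0, r4 → r1=0x36
body[2] mov  r4, #0xa1 → r4=0xa1
body[3] sub  r3, r4, #56 → r3=0x69
body[4] sub  r2, r3, #45 → r2=0x3c
body[5] add  r0, r5, #5 → r0=0x91
body[6] add  r0, r5, r1 → r0=0xc2
epilogue: pop r6=0x3f, sp=0x90
epilogue: pop r4=0xc0, sp=0x91
epilogue: pop r0=0xf6, sp=0x92
r6 is callee-saved → restored

REG = 0x3f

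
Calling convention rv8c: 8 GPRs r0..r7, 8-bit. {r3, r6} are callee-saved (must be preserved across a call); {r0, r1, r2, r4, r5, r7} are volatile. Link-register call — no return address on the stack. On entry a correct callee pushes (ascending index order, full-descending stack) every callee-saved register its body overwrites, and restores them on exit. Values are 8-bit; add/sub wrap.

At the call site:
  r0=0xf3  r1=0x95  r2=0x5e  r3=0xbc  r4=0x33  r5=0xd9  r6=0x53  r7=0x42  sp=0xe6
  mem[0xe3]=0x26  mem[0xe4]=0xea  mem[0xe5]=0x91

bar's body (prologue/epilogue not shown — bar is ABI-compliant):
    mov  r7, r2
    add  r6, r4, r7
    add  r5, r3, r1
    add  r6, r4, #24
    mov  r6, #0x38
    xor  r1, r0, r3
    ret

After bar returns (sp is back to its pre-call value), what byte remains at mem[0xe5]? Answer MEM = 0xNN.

prologue: push r6 → mem[0xe5]=0x53, sp=0xe5
body[0] mov  r7, r2 → r7=0x5e
body[1] add  r6, r4, r7 → r6=0x91
body[2] add  r5, r3, r1 → r5=0x51
body[3] add  r6, r4, #24 → r6=0x4b
body[4] mov  r6, #0x38 → r6=0x38
body[5] xor  r1, r0, r3 → r1=0x4f
epilogue: pop r6=0x53, sp=0xe6
prologue pushed ['r6'] at ['0xe5']

MEM = 0x53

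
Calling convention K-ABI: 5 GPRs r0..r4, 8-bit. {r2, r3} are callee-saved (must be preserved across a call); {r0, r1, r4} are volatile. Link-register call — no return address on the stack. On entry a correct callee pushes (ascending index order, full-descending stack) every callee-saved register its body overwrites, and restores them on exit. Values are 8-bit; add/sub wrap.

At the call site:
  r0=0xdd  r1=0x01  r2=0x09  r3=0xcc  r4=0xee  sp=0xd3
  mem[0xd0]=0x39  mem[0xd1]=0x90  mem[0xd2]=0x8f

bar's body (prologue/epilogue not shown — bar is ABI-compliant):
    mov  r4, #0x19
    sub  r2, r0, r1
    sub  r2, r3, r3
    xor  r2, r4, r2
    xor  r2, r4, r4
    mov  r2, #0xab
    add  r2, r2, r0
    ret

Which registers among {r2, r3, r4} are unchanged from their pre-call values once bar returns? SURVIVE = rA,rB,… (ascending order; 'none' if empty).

prologue: push r2 -> mem[0xd2]=0x09, sp=0xd2
body[0] mov  r4, #0x19 -> r4=0x19
body[1] sub  r2, r0, r1 -> r2=0xdc
body[2] sub  r2, r3, r3 -> r2=0x00
body[3] xor  r2, r4, r2 -> r2=0x19
body[4] xor  r2, r4, r4 -> r2=0x00
body[5] mov  r2, #0xab -> r2=0xab
body[6] add  r2, r2, r0 -> r2=0x88
epilogue: pop r2=0x09, sp=0xd3
r2: callee-saved, written=True
r3: callee-saved, written=False
r4: caller-saved, written=True

SURVIVE = r2,r3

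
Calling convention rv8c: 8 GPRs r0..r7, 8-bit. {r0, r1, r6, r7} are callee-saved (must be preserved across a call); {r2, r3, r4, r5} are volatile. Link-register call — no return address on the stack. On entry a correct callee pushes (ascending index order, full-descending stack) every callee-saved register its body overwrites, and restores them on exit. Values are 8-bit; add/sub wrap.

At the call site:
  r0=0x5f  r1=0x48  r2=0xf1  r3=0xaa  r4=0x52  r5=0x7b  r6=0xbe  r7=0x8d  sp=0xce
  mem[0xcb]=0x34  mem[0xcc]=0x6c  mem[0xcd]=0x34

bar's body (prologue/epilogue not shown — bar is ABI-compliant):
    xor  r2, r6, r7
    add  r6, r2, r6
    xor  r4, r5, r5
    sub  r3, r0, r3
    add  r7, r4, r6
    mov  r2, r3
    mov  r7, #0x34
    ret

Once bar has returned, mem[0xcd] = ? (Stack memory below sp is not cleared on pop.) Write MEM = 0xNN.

MEM = 0xbe

prologue: push r6 -> mem[0xcd]=0xbe, sp=0xcd
prologue: push r7 -> mem[0xcc]=0x8d, sp=0xcc
body[0] xor  r2, r6, r7 -> r2=0x33
body[1] add  r6, r2, r6 -> r6=0xf1
body[2] xor  r4, r5, r5 -> r4=0x00
body[3] sub  r3, r0, r3 -> r3=0xb5
body[4] add  r7, r4, r6 -> r7=0xf1
body[5] mov  r2, r3 -> r2=0xb5
body[6] mov  r7, #0x34 -> r7=0x34
epilogue: pop r7=0x8d, sp=0xcd
epilogue: pop r6=0xbe, sp=0xce
prologue pushed ['r6', 'r7'] at ['0xcd', '0xcc']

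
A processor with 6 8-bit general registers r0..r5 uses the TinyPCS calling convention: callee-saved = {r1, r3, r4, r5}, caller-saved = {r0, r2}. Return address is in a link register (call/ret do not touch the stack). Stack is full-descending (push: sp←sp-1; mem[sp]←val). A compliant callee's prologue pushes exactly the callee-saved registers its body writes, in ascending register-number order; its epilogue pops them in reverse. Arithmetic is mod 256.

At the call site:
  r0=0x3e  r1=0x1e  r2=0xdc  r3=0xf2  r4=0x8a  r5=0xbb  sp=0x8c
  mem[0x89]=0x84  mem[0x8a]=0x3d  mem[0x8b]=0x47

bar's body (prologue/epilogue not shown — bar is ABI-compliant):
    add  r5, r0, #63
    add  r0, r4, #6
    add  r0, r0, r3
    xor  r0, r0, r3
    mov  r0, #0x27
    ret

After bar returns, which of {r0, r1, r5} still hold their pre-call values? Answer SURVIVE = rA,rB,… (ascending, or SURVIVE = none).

prologue: push r5 → mem[0x8b]=0xbb, sp=0x8b
body[0] add  r5, r0, #63 → r5=0x7d
body[1] add  r0, r4, #6 → r0=0x90
body[2] add  r0, r0, r3 → r0=0x82
body[3] xor  r0, r0, r3 → r0=0x70
body[4] mov  r0, #0x27 → r0=0x27
epilogue: pop r5=0xbb, sp=0x8c
r0: caller-saved, written=True
r1: callee-saved, written=False
r5: callee-saved, written=True

SURVIVE = r1,r5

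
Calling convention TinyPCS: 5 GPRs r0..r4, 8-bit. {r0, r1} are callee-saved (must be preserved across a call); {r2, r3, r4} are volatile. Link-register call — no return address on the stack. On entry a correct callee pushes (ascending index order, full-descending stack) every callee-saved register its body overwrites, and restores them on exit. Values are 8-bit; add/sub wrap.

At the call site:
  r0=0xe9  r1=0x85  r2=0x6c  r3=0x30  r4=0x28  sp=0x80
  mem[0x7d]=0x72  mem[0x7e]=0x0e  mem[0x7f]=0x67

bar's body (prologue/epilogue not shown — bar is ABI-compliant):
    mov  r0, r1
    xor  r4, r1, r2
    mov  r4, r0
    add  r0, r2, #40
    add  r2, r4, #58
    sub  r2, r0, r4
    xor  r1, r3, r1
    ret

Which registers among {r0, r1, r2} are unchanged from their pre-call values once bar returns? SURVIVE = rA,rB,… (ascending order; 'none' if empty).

SURVIVE = r0,r1

prologue: push r0 → mem[0x7f]=0xe9, sp=0x7f
prologue: push r1 → mem[0x7e]=0x85, sp=0x7e
body[0] mov  r0, r1 → r0=0x85
body[1] xor  r4, r1, r2 → r4=0xe9
body[2] mov  r4, r0 → r4=0x85
body[3] add  r0, r2, #40 → r0=0x94
body[4] add  r2, r4, #58 → r2=0xbf
body[5] sub  r2, r0, r4 → r2=0x0f
body[6] xor  r1, r3, r1 → r1=0xb5
epilogue: pop r1=0x85, sp=0x7f
epilogue: pop r0=0xe9, sp=0x80
r0: callee-saved, written=True
r1: callee-saved, written=True
r2: caller-saved, written=True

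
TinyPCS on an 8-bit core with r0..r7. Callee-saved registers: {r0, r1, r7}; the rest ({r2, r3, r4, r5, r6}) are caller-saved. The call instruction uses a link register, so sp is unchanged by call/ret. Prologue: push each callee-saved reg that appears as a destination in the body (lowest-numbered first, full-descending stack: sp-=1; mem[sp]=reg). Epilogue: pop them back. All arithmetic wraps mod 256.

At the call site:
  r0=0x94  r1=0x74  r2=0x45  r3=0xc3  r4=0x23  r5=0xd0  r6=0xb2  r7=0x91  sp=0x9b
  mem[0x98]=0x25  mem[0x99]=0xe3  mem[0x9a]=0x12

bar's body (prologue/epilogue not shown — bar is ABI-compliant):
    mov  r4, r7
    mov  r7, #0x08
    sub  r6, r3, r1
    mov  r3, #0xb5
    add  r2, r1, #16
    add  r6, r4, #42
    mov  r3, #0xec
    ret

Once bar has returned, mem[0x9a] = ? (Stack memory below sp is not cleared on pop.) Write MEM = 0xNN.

MEM = 0x91

prologue: push r7 → mem[0x9a]=0x91, sp=0x9a
body[0] mov  r4, r7 → r4=0x91
body[1] mov  r7, #0x08 → r7=0x08
body[2] sub  r6, r3, r1 → r6=0x4f
body[3] mov  r3, #0xb5 → r3=0xb5
body[4] add  r2, r1, #16 → r2=0x84
body[5] add  r6, r4, #42 → r6=0xbb
body[6] mov  r3, #0xec → r3=0xec
epilogue: pop r7=0x91, sp=0x9b
prologue pushed ['r7'] at ['0x9a']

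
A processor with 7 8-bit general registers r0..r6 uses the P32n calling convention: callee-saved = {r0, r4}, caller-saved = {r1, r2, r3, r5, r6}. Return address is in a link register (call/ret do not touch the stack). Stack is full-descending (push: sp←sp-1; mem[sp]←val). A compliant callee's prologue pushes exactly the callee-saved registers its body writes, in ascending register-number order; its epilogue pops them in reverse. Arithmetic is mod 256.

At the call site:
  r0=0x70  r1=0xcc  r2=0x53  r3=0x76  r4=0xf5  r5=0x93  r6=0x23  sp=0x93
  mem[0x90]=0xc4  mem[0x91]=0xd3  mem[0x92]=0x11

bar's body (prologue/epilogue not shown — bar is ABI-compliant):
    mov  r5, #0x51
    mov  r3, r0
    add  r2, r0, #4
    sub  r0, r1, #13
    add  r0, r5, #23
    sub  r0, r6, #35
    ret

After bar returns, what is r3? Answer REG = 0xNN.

REG = 0x70

prologue: push r0 -> mem[0x92]=0x70, sp=0x92
body[0] mov  r5, #0x51 -> r5=0x51
body[1] mov  r3, r0 -> r3=0x70
body[2] add  r2, r0, #4 -> r2=0x74
body[3] sub  r0, r1, #13 -> r0=0xbf
body[4] add  r0, r5, #23 -> r0=0x68
body[5] sub  r0, r6, #35 -> r0=0x00
epilogue: pop r0=0x70, sp=0x93
r3 is caller-saved -> body value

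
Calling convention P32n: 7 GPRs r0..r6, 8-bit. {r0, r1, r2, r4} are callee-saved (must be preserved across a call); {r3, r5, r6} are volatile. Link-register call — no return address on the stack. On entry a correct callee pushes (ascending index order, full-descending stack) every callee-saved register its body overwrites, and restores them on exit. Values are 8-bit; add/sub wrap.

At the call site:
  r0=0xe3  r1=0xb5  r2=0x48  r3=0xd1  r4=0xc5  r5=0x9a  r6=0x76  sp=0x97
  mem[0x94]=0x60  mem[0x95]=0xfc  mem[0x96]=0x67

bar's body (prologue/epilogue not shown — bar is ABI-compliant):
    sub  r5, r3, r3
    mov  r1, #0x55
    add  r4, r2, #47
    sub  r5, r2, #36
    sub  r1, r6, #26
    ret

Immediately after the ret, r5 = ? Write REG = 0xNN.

REG = 0x24

prologue: push r1 → mem[0x96]=0xb5, sp=0x96
prologue: push r4 → mem[0x95]=0xc5, sp=0x95
body[0] sub  r5, r3, r3 → r5=0x00
body[1] mov  r1, #0x55 → r1=0x55
body[2] add  r4, r2, #47 → r4=0x77
body[3] sub  r5, r2, #36 → r5=0x24
body[4] sub  r1, r6, #26 → r1=0x5c
epilogue: pop r4=0xc5, sp=0x96
epilogue: pop r1=0xb5, sp=0x97
r5 is caller-saved → body value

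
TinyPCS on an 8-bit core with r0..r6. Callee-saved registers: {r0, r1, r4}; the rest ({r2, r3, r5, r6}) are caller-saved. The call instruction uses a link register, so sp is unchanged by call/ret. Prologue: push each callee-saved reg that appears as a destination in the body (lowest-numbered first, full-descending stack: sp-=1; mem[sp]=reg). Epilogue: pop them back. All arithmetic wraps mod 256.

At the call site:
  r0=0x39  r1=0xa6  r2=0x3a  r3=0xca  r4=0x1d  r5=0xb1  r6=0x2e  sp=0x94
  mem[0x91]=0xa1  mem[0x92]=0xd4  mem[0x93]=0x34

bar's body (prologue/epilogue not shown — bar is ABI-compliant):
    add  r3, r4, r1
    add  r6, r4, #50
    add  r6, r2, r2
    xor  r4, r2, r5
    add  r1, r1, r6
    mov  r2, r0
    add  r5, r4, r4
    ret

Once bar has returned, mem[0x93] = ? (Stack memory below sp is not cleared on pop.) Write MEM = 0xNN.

MEM = 0xa6

prologue: push r1 → mem[0x93]=0xa6, sp=0x93
prologue: push r4 → mem[0x92]=0x1d, sp=0x92
body[0] add  r3, r4, r1 → r3=0xc3
body[1] add  r6, r4, #50 → r6=0x4f
body[2] add  r6, r2, r2 → r6=0x74
body[3] xor  r4, r2, r5 → r4=0x8b
body[4] add  r1, r1, r6 → r1=0x1a
body[5] mov  r2, r0 → r2=0x39
body[6] add  r5, r4, r4 → r5=0x16
epilogue: pop r4=0x1d, sp=0x93
epilogue: pop r1=0xa6, sp=0x94
prologue pushed ['r1', 'r4'] at ['0x93', '0x92']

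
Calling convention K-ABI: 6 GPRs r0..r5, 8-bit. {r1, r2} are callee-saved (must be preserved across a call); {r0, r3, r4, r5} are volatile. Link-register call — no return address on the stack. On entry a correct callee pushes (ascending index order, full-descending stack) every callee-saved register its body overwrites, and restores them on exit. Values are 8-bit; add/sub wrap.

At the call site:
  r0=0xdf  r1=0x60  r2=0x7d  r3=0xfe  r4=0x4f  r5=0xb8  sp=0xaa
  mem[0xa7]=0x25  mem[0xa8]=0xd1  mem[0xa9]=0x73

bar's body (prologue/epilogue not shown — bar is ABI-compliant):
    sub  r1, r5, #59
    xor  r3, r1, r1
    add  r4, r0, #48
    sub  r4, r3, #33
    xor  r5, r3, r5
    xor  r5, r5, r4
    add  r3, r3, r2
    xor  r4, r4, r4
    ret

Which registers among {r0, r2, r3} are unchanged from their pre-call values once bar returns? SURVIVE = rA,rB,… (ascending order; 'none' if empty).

prologue: push r1 → mem[0xa9]=0x60, sp=0xa9
body[0] sub  r1, r5, #59 → r1=0x7d
body[1] xor  r3, r1, r1 → r3=0x00
body[2] add  r4, r0, #48 → r4=0x0f
body[3] sub  r4, r3, #33 → r4=0xdf
body[4] xor  r5, r3, r5 → r5=0xb8
body[5] xor  r5, r5, r4 → r5=0x67
body[6] add  r3, r3, r2 → r3=0x7d
body[7] xor  r4, r4, r4 → r4=0x00
epilogue: pop r1=0x60, sp=0xaa
r0: caller-saved, written=False
r2: callee-saved, written=False
r3: caller-saved, written=True

SURVIVE = r0,r2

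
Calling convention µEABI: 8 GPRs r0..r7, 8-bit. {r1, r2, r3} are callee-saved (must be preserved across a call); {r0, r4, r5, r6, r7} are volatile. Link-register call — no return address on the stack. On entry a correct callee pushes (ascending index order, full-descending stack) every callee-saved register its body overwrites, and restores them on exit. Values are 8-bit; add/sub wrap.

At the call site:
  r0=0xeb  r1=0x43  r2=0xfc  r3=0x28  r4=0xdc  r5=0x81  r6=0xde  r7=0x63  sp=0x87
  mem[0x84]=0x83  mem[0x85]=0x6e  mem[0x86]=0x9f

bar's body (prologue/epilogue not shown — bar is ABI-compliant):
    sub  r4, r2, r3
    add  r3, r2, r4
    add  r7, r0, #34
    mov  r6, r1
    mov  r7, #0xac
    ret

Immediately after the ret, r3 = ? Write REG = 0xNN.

prologue: push r3 -> mem[0x86]=0x28, sp=0x86
body[0] sub  r4, r2, r3 -> r4=0xd4
body[1] add  r3, r2, r4 -> r3=0xd0
body[2] add  r7, r0, #34 -> r7=0x0d
body[3] mov  r6, r1 -> r6=0x43
body[4] mov  r7, #0xac -> r7=0xac
epilogue: pop r3=0x28, sp=0x87
r3 is callee-saved -> restored

REG = 0x28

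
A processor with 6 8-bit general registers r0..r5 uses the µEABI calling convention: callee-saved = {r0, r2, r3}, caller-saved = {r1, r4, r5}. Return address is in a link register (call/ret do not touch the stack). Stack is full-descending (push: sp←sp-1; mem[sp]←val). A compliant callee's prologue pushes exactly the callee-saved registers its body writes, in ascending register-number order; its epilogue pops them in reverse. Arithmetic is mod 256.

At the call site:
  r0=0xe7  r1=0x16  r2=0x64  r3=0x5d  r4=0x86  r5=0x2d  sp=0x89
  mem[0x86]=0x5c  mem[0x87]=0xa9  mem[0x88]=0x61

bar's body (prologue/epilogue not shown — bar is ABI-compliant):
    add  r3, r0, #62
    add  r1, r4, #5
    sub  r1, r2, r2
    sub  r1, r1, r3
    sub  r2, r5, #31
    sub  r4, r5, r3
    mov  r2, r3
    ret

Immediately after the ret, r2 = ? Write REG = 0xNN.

prologue: push r2 -> mem[0x88]=0x64, sp=0x88
prologue: push r3 -> mem[0x87]=0x5d, sp=0x87
body[0] add  r3, r0, #62 -> r3=0x25
body[1] add  r1, r4, #5 -> r1=0x8b
body[2] sub  r1, r2, r2 -> r1=0x00
body[3] sub  r1, r1, r3 -> r1=0xdb
body[4] sub  r2, r5, #31 -> r2=0x0e
body[5] sub  r4, r5, r3 -> r4=0x08
body[6] mov  r2, r3 -> r2=0x25
epilogue: pop r3=0x5d, sp=0x88
epilogue: pop r2=0x64, sp=0x89
r2 is callee-saved -> restored

REG = 0x64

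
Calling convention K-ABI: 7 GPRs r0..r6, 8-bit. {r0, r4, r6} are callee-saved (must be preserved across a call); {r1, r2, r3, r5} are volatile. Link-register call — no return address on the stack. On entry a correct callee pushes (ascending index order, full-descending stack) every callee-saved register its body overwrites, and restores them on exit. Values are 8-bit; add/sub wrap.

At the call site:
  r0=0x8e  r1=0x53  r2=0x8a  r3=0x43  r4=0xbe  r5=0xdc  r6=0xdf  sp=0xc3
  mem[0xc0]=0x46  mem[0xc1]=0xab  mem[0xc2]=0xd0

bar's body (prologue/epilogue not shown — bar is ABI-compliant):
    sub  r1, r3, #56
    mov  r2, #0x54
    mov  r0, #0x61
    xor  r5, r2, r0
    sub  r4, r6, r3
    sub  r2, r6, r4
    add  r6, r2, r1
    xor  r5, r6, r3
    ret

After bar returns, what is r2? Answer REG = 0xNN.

prologue: push r0 -> mem[0xc2]=0x8e, sp=0xc2
prologue: push r4 -> mem[0xc1]=0xbe, sp=0xc1
prologue: push r6 -> mem[0xc0]=0xdf, sp=0xc0
body[0] sub  r1, r3, #56 -> r1=0x0b
body[1] mov  r2, #0x54 -> r2=0x54
body[2] mov  r0, #0x61 -> r0=0x61
body[3] xor  r5, r2, r0 -> r5=0x35
body[4] sub  r4, r6, r3 -> r4=0x9c
body[5] sub  r2, r6, r4 -> r2=0x43
body[6] add  r6, r2, r1 -> r6=0x4e
body[7] xor  r5, r6, r3 -> r5=0x0d
epilogue: pop r6=0xdf, sp=0xc1
epilogue: pop r4=0xbe, sp=0xc2
epilogue: pop r0=0x8e, sp=0xc3
r2 is caller-saved -> body value

REG = 0x43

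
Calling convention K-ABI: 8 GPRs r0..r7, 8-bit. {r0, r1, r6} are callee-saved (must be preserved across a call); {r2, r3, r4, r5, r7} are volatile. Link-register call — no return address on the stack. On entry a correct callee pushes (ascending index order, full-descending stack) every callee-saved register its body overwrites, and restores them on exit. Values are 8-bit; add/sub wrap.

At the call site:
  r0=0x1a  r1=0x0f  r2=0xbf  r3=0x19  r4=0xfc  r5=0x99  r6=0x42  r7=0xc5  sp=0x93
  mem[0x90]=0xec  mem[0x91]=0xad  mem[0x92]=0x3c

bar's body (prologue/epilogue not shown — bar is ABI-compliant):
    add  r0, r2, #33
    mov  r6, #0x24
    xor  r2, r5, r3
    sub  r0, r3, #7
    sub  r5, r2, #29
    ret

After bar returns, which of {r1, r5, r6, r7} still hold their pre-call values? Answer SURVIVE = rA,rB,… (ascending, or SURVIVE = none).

SURVIVE = r1,r6,r7

prologue: push r0 → mem[0x92]=0x1a, sp=0x92
prologue: push r6 → mem[0x91]=0x42, sp=0x91
body[0] add  r0, r2, #33 → r0=0xe0
body[1] mov  r6, #0x24 → r6=0x24
body[2] xor  r2, r5, r3 → r2=0x80
body[3] sub  r0, r3, #7 → r0=0x12
body[4] sub  r5, r2, #29 → r5=0x63
epilogue: pop r6=0x42, sp=0x92
epilogue: pop r0=0x1a, sp=0x93
r1: callee-saved, written=False
r5: caller-saved, written=True
r6: callee-saved, written=True
r7: caller-saved, written=False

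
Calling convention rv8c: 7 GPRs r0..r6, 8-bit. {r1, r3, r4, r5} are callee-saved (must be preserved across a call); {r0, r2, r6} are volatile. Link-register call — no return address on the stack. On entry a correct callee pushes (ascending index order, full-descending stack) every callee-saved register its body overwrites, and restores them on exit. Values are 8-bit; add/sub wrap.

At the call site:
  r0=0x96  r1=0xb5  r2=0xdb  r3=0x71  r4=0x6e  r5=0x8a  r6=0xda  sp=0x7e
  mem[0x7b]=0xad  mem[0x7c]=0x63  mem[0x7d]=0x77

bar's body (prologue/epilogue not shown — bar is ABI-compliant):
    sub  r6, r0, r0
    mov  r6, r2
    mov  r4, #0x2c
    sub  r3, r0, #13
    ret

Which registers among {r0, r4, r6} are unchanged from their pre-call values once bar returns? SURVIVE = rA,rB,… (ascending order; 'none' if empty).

SURVIVE = r0,r4

prologue: push r3 → mem[0x7d]=0x71, sp=0x7d
prologue: push r4 → mem[0x7c]=0x6e, sp=0x7c
body[0] sub  r6, r0, r0 → r6=0x00
body[1] mov  r6, r2 → r6=0xdb
body[2] mov  r4, #0x2c → r4=0x2c
body[3] sub  r3, r0, #13 → r3=0x89
epilogue: pop r4=0x6e, sp=0x7d
epilogue: pop r3=0x71, sp=0x7e
r0: caller-saved, written=False
r4: callee-saved, written=True
r6: caller-saved, written=True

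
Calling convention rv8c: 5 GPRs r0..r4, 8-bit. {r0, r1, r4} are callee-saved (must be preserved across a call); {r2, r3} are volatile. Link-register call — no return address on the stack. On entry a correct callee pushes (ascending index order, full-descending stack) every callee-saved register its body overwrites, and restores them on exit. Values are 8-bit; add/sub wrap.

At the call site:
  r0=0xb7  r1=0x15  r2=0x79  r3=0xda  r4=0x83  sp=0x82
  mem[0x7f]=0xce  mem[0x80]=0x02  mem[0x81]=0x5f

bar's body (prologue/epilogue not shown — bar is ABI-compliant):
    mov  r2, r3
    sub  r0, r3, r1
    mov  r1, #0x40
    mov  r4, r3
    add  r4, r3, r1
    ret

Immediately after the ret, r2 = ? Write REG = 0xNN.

REG = 0xda

prologue: push r0 -> mem[0x81]=0xb7, sp=0x81
prologue: push r1 -> mem[0x80]=0x15, sp=0x80
prologue: push r4 -> mem[0x7f]=0x83, sp=0x7f
body[0] mov  r2, r3 -> r2=0xda
body[1] sub  r0, r3, r1 -> r0=0xc5
body[2] mov  r1, #0x40 -> r1=0x40
body[3] mov  r4, r3 -> r4=0xda
body[4] add  r4, r3, r1 -> r4=0x1a
epilogue: pop r4=0x83, sp=0x80
epilogue: pop r1=0x15, sp=0x81
epilogue: pop r0=0xb7, sp=0x82
r2 is caller-saved -> body value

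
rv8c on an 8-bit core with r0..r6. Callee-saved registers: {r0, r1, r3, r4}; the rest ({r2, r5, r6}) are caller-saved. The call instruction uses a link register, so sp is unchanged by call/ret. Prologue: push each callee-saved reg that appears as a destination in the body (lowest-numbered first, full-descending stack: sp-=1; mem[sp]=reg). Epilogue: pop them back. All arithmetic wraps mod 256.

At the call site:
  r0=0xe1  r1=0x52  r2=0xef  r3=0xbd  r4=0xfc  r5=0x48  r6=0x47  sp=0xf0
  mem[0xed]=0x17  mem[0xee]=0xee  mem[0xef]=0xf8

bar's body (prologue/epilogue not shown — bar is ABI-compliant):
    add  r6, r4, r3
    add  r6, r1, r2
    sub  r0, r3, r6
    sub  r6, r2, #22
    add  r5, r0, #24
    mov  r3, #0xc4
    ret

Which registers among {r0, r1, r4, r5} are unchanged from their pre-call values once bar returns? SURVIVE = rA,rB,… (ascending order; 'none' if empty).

prologue: push r0 → mem[0xef]=0xe1, sp=0xef
prologue: push r3 → mem[0xee]=0xbd, sp=0xee
body[0] add  r6, r4, r3 → r6=0xb9
body[1] add  r6, r1, r2 → r6=0x41
body[2] sub  r0, r3, r6 → r0=0x7c
body[3] sub  r6, r2, #22 → r6=0xd9
body[4] add  r5, r0, #24 → r5=0x94
body[5] mov  r3, #0xc4 → r3=0xc4
epilogue: pop r3=0xbd, sp=0xef
epilogue: pop r0=0xe1, sp=0xf0
r0: callee-saved, written=True
r1: callee-saved, written=False
r4: callee-saved, written=False
r5: caller-saved, written=True

SURVIVE = r0,r1,r4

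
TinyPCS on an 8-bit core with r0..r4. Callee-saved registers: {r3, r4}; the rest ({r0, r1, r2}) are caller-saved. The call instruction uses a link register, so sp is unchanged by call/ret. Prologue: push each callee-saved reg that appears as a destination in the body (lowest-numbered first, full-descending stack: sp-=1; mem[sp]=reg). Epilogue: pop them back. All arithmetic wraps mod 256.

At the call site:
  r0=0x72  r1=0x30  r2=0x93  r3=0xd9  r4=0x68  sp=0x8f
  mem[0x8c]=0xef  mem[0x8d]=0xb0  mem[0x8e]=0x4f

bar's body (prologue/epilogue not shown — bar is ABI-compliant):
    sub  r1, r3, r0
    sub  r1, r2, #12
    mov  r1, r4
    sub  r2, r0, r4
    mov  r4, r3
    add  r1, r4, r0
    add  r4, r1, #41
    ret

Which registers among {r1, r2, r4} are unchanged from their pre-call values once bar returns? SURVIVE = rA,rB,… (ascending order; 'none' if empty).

prologue: push r4 -> mem[0x8e]=0x68, sp=0x8e
body[0] sub  r1, r3, r0 -> r1=0x67
body[1] sub  r1, r2, #12 -> r1=0x87
body[2] mov  r1, r4 -> r1=0x68
body[3] sub  r2, r0, r4 -> r2=0x0a
body[4] mov  r4, r3 -> r4=0xd9
body[5] add  r1, r4, r0 -> r1=0x4b
body[6] add  r4, r1, #41 -> r4=0x74
epilogue: pop r4=0x68, sp=0x8f
r1: caller-saved, written=True
r2: caller-saved, written=True
r4: callee-saved, written=True

SURVIVE = r4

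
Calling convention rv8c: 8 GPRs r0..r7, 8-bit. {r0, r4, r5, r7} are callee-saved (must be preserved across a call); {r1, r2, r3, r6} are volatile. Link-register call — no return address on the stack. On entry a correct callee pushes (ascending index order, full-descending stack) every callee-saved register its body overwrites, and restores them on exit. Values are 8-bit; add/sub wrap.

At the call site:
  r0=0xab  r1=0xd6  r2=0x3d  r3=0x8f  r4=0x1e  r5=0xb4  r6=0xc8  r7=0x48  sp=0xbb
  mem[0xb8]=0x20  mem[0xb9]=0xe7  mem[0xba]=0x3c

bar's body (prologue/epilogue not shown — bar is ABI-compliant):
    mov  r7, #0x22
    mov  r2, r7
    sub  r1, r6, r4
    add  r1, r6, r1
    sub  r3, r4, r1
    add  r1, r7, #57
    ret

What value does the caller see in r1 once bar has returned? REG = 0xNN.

prologue: push r7 -> mem[0xba]=0x48, sp=0xba
body[0] mov  r7, #0x22 -> r7=0x22
body[1] mov  r2, r7 -> r2=0x22
body[2] sub  r1, r6, r4 -> r1=0xaa
body[3] add  r1, r6, r1 -> r1=0x72
body[4] sub  r3, r4, r1 -> r3=0xac
body[5] add  r1, r7, #57 -> r1=0x5b
epilogue: pop r7=0x48, sp=0xbb
r1 is caller-saved -> body value

REG = 0x5b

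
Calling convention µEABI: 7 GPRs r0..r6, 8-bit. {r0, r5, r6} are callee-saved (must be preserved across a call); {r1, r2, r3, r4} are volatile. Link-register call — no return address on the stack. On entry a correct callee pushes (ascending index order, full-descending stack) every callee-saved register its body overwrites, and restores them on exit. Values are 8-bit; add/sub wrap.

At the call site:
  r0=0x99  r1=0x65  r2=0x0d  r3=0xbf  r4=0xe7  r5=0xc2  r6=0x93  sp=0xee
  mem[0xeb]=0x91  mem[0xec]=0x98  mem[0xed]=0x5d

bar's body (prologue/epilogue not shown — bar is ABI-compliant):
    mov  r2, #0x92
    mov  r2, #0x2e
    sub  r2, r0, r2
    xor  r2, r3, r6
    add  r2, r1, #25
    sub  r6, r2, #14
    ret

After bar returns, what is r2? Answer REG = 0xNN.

prologue: push r6 → mem[0xed]=0x93, sp=0xed
body[0] mov  r2, #0x92 → r2=0x92
body[1] mov  r2, #0x2e → r2=0x2e
body[2] sub  r2, r0, r2 → r2=0x6b
body[3] xor  r2, r3, r6 → r2=0x2c
body[4] add  r2, r1, #25 → r2=0x7e
body[5] sub  r6, r2, #14 → r6=0x70
epilogue: pop r6=0x93, sp=0xee
r2 is caller-saved → body value

REG = 0x7e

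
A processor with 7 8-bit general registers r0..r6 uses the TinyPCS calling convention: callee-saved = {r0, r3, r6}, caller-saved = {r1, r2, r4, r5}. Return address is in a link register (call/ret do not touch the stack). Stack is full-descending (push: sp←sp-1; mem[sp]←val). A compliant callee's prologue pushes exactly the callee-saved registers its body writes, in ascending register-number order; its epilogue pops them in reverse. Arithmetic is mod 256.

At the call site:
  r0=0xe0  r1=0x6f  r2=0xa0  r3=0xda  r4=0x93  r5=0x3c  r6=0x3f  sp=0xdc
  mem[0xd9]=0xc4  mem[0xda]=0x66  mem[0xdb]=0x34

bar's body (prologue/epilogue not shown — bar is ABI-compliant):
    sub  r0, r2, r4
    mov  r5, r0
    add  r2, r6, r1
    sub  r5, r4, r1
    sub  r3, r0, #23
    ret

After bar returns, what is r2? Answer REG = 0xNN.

prologue: push r0 → mem[0xdb]=0xe0, sp=0xdb
prologue: push r3 → mem[0xda]=0xda, sp=0xda
body[0] sub  r0, r2, r4 → r0=0x0d
body[1] mov  r5, r0 → r5=0x0d
body[2] add  r2, r6, r1 → r2=0xae
body[3] sub  r5, r4, r1 → r5=0x24
body[4] sub  r3, r0, #23 → r3=0xf6
epilogue: pop r3=0xda, sp=0xdb
epilogue: pop r0=0xe0, sp=0xdc
r2 is caller-saved → body value

REG = 0xae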